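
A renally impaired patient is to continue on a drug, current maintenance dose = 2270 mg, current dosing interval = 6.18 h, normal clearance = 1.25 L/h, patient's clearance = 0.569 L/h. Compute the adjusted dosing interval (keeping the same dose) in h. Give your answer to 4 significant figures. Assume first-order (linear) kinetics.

13.58 h

To keep the same average steady-state level, dosing rate must scale with clearance.
CL ratio = 0.569 / 1.25 = 0.4552
New interval (same dose) = 6.18 / 0.4552 = 13.58 h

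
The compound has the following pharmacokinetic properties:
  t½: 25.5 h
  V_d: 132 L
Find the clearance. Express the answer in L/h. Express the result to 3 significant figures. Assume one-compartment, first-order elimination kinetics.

3.59 L/h

k = ln2 / t½ = 0.693147 / 25.5 = 0.02718 h⁻¹
CL = k × Vd = 0.02718 × 132 = 3.588 L/h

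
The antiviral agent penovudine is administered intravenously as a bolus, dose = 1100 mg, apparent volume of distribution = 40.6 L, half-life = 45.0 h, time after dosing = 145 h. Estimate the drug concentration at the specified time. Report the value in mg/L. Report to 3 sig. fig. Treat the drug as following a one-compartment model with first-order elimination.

2.90 mg/L

C₀ = Dose / Vd = 1100 / 40.6 = 27.09 mg/L
k = ln2 / t½ = 0.693147 / 45.0 = 0.01540 h⁻¹
C = C₀ · e^(−k·t) = 27.09 × e^(−0.01540 × 145)
  = 27.09 × 0.1072 = 2.904 mg/L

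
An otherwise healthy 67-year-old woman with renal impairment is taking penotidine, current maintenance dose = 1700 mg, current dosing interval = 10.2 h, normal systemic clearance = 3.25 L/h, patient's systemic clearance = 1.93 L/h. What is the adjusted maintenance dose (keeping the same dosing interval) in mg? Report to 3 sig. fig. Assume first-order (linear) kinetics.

1010 mg

To keep the same average steady-state level, dosing rate must scale with clearance.
CL ratio = 1.93 / 3.25 = 0.5938
New dose (same interval) = 1700 × 0.5938 = 1009 mg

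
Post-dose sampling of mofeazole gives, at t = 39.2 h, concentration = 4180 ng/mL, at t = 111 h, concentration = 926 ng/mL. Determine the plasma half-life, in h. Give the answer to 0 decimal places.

33 h

k = ln(C₁/C₂) / (t₂ − t₁) = ln(4180/926) / (111 − 39.2)
  = 1.507 / 71.80 = 0.02099 h⁻¹
t½ = ln2 / k = 0.693147 / 0.02099 = 33.02 h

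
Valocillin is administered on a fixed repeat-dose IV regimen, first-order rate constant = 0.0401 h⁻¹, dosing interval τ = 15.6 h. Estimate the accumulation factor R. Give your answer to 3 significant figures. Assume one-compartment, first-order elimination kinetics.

2.15

e^(−kτ) = e^(−0.04010 × 15.6) = 0.5350
Accumulation ratio R = 1 / (1 − e^(−kτ)) = 1 / (1 − 0.5350) = 2.151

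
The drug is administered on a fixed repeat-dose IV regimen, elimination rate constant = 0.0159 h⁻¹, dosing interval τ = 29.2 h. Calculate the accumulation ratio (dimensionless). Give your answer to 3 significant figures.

2.69

e^(−kτ) = e^(−0.01590 × 29.2) = 0.6286
Accumulation ratio R = 1 / (1 − e^(−kτ)) = 1 / (1 − 0.6286) = 2.693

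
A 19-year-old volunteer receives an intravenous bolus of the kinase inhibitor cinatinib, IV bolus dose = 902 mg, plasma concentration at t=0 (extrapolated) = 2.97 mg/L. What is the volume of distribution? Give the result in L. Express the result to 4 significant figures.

Vd = Dose / C₀ = 902.0 / 2.97 = 303.7 L

303.7 L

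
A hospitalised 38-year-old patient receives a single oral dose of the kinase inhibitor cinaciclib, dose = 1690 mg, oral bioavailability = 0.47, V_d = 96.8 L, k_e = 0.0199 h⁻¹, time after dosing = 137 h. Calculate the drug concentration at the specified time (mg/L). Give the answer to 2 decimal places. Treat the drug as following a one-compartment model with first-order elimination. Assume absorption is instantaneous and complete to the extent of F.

Amount reaching circulation = F × Dose = 0.47 × 1690 = 794.3 mg
C₀ = F·Dose / Vd = 794.3 / 96.8 = 8.206 mg/L
C = C₀ · e^(−k·t) = 8.206 × e^(−0.01990 × 137)
  = 8.206 × 0.06546 = 0.5372 mg/L

0.54 mg/L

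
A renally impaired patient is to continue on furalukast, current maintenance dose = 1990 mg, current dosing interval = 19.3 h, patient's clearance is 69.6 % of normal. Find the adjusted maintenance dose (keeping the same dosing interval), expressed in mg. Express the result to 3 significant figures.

1390 mg

To keep the same average steady-state level, dosing rate must scale with clearance.
CL ratio = 69.6 / 100 = 0.6960
New dose (same interval) = 1990 × 0.6960 = 1385 mg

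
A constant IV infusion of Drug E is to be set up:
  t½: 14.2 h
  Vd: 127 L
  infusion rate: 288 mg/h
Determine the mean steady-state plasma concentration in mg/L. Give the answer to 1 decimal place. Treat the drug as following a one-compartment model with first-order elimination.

46.5 mg/L

k = ln2 / t½ = 0.693147 / 14.2 = 0.04881 h⁻¹
CL = k × Vd = 0.04881 × 127 = 6.199 L/h
At steady state Css = R₀ / CL = 288 / 6.199 = 46.46 mg/L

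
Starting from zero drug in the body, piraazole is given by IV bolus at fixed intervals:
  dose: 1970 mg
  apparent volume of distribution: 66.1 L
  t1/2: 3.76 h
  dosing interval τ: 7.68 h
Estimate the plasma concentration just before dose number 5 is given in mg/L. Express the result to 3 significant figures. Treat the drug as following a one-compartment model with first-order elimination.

9.52 mg/L

C₀ per dose = Dose / Vd = 1970 / 66.1 = 29.80 mg/L
k = ln2 / t½ = 0.693147 / 3.76 = 0.1843 h⁻¹
Fraction remaining after one interval: r = e^(−kτ) = e^(−0.1843 × 7.68) = 0.2428
Before dose 5, 4 doses have been given (aged 1τ, 2τ, 3τ, 4τ).
C_trough = C₀ × (r + r² + … + r^4) = C₀ × r(1−r^4)/(1−r)
        = 29.80 × 0.2428 × (1 − 0.003475) / (1 − 0.2428) = 9.522 mg/L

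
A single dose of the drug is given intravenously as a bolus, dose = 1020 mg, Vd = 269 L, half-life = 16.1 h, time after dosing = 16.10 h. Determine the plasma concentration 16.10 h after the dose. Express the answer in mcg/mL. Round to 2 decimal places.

1.90 mcg/mL

C₀ = Dose / Vd = 1020 / 269 = 3.792 mg/L
k = ln2 / t½ = 0.693147 / 16.1 = 0.04305 h⁻¹
t / t½ = 16.10 / 16.1 = 1 half-lives
C = C₀ × (1/2)^1 = 3.792 × 0.5000 = 1.896 mg/L
(1.896 mg/L = 1.896 mcg/mL)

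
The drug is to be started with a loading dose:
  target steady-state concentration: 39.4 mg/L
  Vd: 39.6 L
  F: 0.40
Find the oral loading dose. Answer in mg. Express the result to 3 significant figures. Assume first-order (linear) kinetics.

3900 mg

LD = Css × Vd / F = 39.4 × 39.6 / 0.40 = 3901 mg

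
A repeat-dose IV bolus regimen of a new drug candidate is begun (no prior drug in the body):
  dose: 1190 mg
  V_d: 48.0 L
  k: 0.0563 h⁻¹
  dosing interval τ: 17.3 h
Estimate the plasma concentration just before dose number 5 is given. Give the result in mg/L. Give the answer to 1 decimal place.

14.7 mg/L

C₀ per dose = Dose / Vd = 1190 / 48.0 = 24.79 mg/L
Fraction remaining after one interval: r = e^(−kτ) = e^(−0.05630 × 17.3) = 0.3776
Before dose 5, 4 doses have been given (aged 1τ, 2τ, 3τ, 4τ).
C_trough = C₀ × (r + r² + … + r^4) = C₀ × r(1−r^4)/(1−r)
        = 24.79 × 0.3776 × (1 − 0.02033) / (1 − 0.3776) = 14.73 mg/L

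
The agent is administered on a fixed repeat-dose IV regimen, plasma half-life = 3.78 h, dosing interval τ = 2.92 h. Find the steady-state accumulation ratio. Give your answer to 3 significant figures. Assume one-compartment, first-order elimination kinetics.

k = ln2 / t½ = 0.693147 / 3.78 = 0.1834 h⁻¹
e^(−kτ) = e^(−0.1834 × 2.92) = 0.5854
Accumulation ratio R = 1 / (1 − e^(−kτ)) = 1 / (1 − 0.5854) = 2.412

2.41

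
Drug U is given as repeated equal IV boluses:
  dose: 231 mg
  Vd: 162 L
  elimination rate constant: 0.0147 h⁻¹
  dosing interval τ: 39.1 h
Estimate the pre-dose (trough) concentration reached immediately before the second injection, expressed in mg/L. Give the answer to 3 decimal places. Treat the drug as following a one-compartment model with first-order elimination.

C₀ per dose = Dose / Vd = 231 / 162 = 1.426 mg/L
Fraction remaining after one interval: r = e^(−kτ) = e^(−0.01470 × 39.1) = 0.5628
Before dose 2, 1 dose has been given (aged 1τ).
C_trough = C₀ × r = 1.426 × 0.5628 = 0.8026 mg/L

0.803 mg/L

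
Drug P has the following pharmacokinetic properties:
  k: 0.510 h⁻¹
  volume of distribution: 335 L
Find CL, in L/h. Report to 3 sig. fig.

CL = k × Vd = 0.510 × 335 = 170.9 L/h

171 L/h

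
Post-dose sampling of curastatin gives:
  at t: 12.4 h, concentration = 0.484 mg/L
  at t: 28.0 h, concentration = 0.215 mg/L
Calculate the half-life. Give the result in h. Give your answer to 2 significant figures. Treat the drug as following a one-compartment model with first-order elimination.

13 h

k = ln(C₁/C₂) / (t₂ − t₁) = ln(0.484/0.215) / (28.0 − 12.4)
  = 0.8114 / 15.60 = 0.05201 h⁻¹
t½ = ln2 / k = 0.693147 / 0.05201 = 13.33 h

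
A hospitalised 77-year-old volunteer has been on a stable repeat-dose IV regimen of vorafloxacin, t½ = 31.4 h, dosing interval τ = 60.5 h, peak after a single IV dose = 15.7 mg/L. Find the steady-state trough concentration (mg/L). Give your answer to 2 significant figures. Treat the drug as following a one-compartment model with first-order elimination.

5.6 mg/L

k = ln2 / t½ = 0.693147 / 31.4 = 0.02207 h⁻¹
e^(−kτ) = e^(−0.02207 × 60.5) = 0.2631
Accumulation ratio R = 1 / (1 − e^(−kτ)) = 1 / (1 − 0.2631) = 1.357
Steady-state trough = C₀ × R × e^(−kτ) = 15.7 × 1.357 × 0.2631 = 5.605 mg/L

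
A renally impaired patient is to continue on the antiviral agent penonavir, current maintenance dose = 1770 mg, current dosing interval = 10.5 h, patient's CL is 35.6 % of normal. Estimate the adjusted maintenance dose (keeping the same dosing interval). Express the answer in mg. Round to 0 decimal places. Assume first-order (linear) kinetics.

To keep the same average steady-state level, dosing rate must scale with clearance.
CL ratio = 35.6 / 100 = 0.3560
New dose (same interval) = 1770 × 0.3560 = 630.1 mg

630 mg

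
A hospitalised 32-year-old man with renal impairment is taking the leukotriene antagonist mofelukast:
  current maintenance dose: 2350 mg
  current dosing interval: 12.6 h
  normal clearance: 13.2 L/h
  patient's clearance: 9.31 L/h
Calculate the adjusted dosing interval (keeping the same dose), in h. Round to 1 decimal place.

To keep the same average steady-state level, dosing rate must scale with clearance.
CL ratio = 9.31 / 13.2 = 0.7053
New interval (same dose) = 12.6 / 0.7053 = 17.86 h

17.9 h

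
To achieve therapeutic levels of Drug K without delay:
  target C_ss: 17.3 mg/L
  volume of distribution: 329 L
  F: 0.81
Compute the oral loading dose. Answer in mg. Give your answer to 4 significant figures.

LD = Css × Vd / F = 17.3 × 329 / 0.81 = 7027 mg

7027 mg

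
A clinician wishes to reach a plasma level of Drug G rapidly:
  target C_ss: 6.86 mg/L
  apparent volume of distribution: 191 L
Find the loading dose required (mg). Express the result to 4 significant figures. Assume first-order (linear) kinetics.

LD = Css × Vd = 6.86 × 191 = 1310 mg

1310 mg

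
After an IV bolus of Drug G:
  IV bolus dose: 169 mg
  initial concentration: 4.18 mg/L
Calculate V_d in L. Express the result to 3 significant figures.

Vd = Dose / C₀ = 169.0 / 4.18 = 40.43 L

40.4 L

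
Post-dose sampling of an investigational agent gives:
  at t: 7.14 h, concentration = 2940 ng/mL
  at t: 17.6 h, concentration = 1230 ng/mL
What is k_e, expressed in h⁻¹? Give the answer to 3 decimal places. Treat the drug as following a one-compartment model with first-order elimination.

k = ln(C₁/C₂) / (t₂ − t₁) = ln(2940/1230) / (17.6 − 7.14)
  = 0.8714 / 10.46 = 0.08331 h⁻¹

0.083 h⁻¹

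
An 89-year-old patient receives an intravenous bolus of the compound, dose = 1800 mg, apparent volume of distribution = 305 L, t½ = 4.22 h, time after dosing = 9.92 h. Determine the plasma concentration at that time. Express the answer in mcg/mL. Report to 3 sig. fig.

C₀ = Dose / Vd = 1800 / 305 = 5.902 mg/L
k = ln2 / t½ = 0.693147 / 4.22 = 0.1643 h⁻¹
C = C₀ · e^(−k·t) = 5.902 × e^(−0.1643 × 9.92)
  = 5.902 × 0.1960 = 1.157 mg/L
(1.157 mg/L = 1.157 mcg/mL)

1.16 mcg/mL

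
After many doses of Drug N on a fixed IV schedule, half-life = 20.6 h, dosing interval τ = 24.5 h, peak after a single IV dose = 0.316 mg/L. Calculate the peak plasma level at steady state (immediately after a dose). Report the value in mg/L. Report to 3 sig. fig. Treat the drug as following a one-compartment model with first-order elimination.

k = ln2 / t½ = 0.693147 / 20.6 = 0.03365 h⁻¹
e^(−kτ) = e^(−0.03365 × 24.5) = 0.4385
Accumulation ratio R = 1 / (1 − e^(−kτ)) = 1 / (1 − 0.4385) = 1.781
Steady-state peak = C₀ × R = 0.316 × 1.781 = 0.5628 mg/L

0.563 mg/L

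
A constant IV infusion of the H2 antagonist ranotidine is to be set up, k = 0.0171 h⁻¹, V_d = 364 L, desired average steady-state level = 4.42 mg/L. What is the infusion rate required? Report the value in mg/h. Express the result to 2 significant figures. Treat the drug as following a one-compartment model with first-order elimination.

CL = k × Vd = 0.01710 × 364 = 6.224 L/h
At steady state, infusion rate R₀ = Css × CL = 4.42 × 6.224 = 27.51 mg/h

28 mg/h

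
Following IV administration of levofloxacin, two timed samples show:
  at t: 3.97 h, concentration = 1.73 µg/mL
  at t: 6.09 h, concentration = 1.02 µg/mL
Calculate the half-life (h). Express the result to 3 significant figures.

2.78 h

k = ln(C₁/C₂) / (t₂ − t₁) = ln(1.73/1.02) / (6.09 − 3.97)
  = 0.5283 / 2.120 = 0.2492 h⁻¹
t½ = ln2 / k = 0.693147 / 0.2492 = 2.781 h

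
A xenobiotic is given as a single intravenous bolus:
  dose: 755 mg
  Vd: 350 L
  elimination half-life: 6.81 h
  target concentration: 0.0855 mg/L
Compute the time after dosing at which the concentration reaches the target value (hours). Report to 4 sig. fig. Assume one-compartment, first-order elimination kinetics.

C₀ = Dose / Vd = 755.0 / 350 = 2.157 mg/L
k = ln2 / t½ = 0.693147 / 6.81 = 0.1018 h⁻¹
t = ln(C₀ / C) / k = ln(2.157 / 0.0855) / 0.1018
  = ln(25.23) / 0.1018 = 3.228 / 0.1018 = 31.71 h

31.71 h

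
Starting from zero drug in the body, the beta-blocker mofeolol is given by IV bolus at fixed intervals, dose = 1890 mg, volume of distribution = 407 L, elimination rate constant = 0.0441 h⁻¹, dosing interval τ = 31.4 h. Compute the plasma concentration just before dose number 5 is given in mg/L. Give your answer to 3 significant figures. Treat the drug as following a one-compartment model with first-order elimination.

1.55 mg/L

C₀ per dose = Dose / Vd = 1890 / 407 = 4.644 mg/L
Fraction remaining after one interval: r = e^(−kτ) = e^(−0.04410 × 31.4) = 0.2504
Before dose 5, 4 doses have been given (aged 1τ, 2τ, 3τ, 4τ).
C_trough = C₀ × (r + r² + … + r^4) = C₀ × r(1−r^4)/(1−r)
        = 4.644 × 0.2504 × (1 − 0.003931) / (1 − 0.2504) = 1.545 mg/L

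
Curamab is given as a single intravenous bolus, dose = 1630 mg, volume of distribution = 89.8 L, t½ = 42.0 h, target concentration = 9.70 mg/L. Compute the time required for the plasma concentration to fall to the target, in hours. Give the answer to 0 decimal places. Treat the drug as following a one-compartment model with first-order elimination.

C₀ = Dose / Vd = 1630 / 89.8 = 18.15 mg/L
k = ln2 / t½ = 0.693147 / 42.0 = 0.01650 h⁻¹
t = ln(C₀ / C) / k = ln(18.15 / 9.70) / 0.01650
  = ln(1.871) / 0.01650 = 0.6265 / 0.01650 = 37.97 h

38 h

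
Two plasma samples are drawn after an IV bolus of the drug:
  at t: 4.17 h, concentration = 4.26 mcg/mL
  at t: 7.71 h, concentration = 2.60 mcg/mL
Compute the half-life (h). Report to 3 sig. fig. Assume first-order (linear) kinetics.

k = ln(C₁/C₂) / (t₂ − t₁) = ln(4.26/2.60) / (7.71 − 4.17)
  = 0.4938 / 3.540 = 0.1395 h⁻¹
t½ = ln2 / k = 0.693147 / 0.1395 = 4.969 h

4.97 h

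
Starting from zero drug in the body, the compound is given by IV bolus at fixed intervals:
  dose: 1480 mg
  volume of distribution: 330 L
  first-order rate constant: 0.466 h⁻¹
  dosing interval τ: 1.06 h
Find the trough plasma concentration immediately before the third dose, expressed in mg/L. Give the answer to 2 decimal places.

4.41 mg/L

C₀ per dose = Dose / Vd = 1480 / 330 = 4.485 mg/L
Fraction remaining after one interval: r = e^(−kτ) = e^(−0.4660 × 1.06) = 0.6102
Before dose 3, 2 doses have been given (aged 1τ, 2τ).
C_trough = C₀ × (r + r²) = 4.485 × (0.6102 + 0.3723) = 4.407 mg/L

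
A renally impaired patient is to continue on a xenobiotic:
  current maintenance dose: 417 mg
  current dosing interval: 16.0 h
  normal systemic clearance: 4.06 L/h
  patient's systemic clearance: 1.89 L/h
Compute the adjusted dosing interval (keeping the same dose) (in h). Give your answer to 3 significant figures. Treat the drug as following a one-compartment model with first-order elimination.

To keep the same average steady-state level, dosing rate must scale with clearance.
CL ratio = 1.89 / 4.06 = 0.4655
New interval (same dose) = 16.0 / 0.4655 = 34.37 h

34.4 h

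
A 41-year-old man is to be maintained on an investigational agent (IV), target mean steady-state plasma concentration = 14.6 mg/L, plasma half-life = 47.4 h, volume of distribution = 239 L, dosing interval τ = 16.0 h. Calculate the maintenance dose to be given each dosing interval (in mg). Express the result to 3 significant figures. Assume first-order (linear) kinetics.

816 mg

k = ln2 / t½ = 0.693147 / 47.4 = 0.01462 h⁻¹
CL = k × Vd = 0.01462 × 239 = 3.494 L/h
At steady state, Dose/τ = Css × CL.
Dose = Css × CL × τ = 14.6 × 3.494 × 16.0 = 816.2 mg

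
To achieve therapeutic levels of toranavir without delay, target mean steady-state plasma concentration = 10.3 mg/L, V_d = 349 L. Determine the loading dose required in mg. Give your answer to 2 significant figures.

LD = Css × Vd = 10.3 × 349 = 3595 mg

3600 mg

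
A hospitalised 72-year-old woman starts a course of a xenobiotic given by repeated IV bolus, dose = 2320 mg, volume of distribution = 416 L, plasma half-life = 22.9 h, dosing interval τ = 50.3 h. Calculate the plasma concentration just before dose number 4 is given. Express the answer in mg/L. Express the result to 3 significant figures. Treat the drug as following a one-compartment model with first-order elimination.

1.54 mg/L

C₀ per dose = Dose / Vd = 2320 / 416 = 5.577 mg/L
k = ln2 / t½ = 0.693147 / 22.9 = 0.03027 h⁻¹
Fraction remaining after one interval: r = e^(−kτ) = e^(−0.03027 × 50.3) = 0.2181
Before dose 4, 3 doses have been given (aged 1τ, 2τ, 3τ).
C_trough = C₀ × (r + r² + … + r^3) = C₀ × r(1−r^3)/(1−r)
        = 5.577 × 0.2181 × (1 − 0.01037) / (1 − 0.2181) = 1.539 mg/L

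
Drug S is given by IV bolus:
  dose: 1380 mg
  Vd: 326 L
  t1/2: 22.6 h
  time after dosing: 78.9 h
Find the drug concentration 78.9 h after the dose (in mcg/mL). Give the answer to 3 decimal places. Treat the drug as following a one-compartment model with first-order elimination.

C₀ = Dose / Vd = 1380 / 326 = 4.233 mg/L
k = ln2 / t½ = 0.693147 / 22.6 = 0.03067 h⁻¹
C = C₀ · e^(−k·t) = 4.233 × e^(−0.03067 × 78.9)
  = 4.233 × 0.08893 = 0.3764 mg/L
(0.3764 mg/L = 0.3764 mcg/mL)

0.376 mcg/mL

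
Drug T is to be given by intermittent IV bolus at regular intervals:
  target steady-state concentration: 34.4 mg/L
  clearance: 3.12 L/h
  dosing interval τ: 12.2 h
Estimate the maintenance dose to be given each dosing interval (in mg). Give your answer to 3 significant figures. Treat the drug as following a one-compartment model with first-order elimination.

1310 mg

At steady state, Dose/τ = Css × CL.
Dose = Css × CL × τ = 34.4 × 3.120 × 12.2 = 1309 mg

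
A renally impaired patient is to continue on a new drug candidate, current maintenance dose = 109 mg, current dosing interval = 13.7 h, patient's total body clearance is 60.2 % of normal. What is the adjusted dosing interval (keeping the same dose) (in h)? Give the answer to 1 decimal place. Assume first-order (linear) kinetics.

To keep the same average steady-state level, dosing rate must scale with clearance.
CL ratio = 60.2 / 100 = 0.6020
New interval (same dose) = 13.7 / 0.6020 = 22.76 h

22.8 h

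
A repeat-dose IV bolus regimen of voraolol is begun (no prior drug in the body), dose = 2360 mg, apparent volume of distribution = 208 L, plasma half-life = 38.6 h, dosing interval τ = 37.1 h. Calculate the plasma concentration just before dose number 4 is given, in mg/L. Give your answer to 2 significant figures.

C₀ per dose = Dose / Vd = 2360 / 208 = 11.35 mg/L
k = ln2 / t½ = 0.693147 / 38.6 = 0.01796 h⁻¹
Fraction remaining after one interval: r = e^(−kτ) = e^(−0.01796 × 37.1) = 0.5136
Before dose 4, 3 doses have been given (aged 1τ, 2τ, 3τ).
C_trough = C₀ × (r + r² + … + r^3) = C₀ × r(1−r^3)/(1−r)
        = 11.35 × 0.5136 × (1 − 0.1355) / (1 − 0.5136) = 10.36 mg/L

10 mg/L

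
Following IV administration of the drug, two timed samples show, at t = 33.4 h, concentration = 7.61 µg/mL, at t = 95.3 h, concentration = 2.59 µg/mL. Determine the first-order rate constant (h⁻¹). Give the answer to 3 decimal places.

0.017 h⁻¹

k = ln(C₁/C₂) / (t₂ − t₁) = ln(7.61/2.59) / (95.3 − 33.4)
  = 1.078 / 61.90 = 0.01742 h⁻¹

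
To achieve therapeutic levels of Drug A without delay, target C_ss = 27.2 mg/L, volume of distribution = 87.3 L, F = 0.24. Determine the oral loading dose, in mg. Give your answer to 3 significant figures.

9890 mg

LD = Css × Vd / F = 27.2 × 87.3 / 0.24 = 9894 mg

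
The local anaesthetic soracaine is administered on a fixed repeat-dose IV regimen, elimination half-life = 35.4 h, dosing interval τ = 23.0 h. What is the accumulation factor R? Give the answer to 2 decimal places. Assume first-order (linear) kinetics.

k = ln2 / t½ = 0.693147 / 35.4 = 0.01958 h⁻¹
e^(−kτ) = e^(−0.01958 × 23.0) = 0.6374
Accumulation ratio R = 1 / (1 − e^(−kτ)) = 1 / (1 − 0.6374) = 2.758

2.76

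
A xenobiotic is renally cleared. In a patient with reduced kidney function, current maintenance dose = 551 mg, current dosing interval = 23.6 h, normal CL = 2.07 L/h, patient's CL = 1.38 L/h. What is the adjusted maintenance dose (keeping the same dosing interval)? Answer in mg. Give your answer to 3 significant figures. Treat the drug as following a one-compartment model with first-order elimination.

To keep the same average steady-state level, dosing rate must scale with clearance.
CL ratio = 1.38 / 2.07 = 0.6667
New dose (same interval) = 551 × 0.6667 = 367.4 mg

367 mg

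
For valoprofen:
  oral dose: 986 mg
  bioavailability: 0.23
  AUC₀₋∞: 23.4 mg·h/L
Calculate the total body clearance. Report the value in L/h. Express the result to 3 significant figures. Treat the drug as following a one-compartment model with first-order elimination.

9.69 L/h

CL = F·Dose / AUC = 0.23 × 986 / 23.4 = 9.691 L/h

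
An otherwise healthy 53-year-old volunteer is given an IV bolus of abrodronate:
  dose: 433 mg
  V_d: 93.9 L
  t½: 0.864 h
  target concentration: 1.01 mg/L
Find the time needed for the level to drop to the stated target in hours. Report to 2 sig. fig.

C₀ = Dose / Vd = 433.0 / 93.9 = 4.611 mg/L
k = ln2 / t½ = 0.693147 / 0.864 = 0.8023 h⁻¹
t = ln(C₀ / C) / k = ln(4.611 / 1.01) / 0.8023
  = ln(4.565) / 0.8023 = 1.518 / 0.8023 = 1.892 h

1.9 h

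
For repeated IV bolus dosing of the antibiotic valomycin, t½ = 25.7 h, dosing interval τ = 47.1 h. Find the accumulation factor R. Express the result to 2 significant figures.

1.4

k = ln2 / t½ = 0.693147 / 25.7 = 0.02697 h⁻¹
e^(−kτ) = e^(−0.02697 × 47.1) = 0.2808
Accumulation ratio R = 1 / (1 − e^(−kτ)) = 1 / (1 − 0.2808) = 1.390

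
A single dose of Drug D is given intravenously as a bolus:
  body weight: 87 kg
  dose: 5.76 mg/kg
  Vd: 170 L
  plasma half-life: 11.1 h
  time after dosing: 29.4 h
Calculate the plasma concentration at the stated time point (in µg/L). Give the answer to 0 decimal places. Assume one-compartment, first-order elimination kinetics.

Total dose = 5.76 × 87 = 501.1 mg
C₀ = Dose / Vd = 501.1 / 170 = 2.948 mg/L
k = ln2 / t½ = 0.693147 / 11.1 = 0.06245 h⁻¹
C = C₀ · e^(−k·t) = 2.948 × e^(−0.06245 × 29.4)
  = 2.948 × 0.1594 = 0.4699 mg/L
Convert: 0.4699 mg/L × 1000 = 469.9 µg/L

470 µg/L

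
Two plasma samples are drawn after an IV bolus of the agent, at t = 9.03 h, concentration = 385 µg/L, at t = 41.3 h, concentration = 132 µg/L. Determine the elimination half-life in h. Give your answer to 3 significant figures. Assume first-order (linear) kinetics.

20.9 h

k = ln(C₁/C₂) / (t₂ − t₁) = ln(385/132) / (41.3 − 9.03)
  = 1.070 / 32.27 = 0.03316 h⁻¹
t½ = ln2 / k = 0.693147 / 0.03316 = 20.90 h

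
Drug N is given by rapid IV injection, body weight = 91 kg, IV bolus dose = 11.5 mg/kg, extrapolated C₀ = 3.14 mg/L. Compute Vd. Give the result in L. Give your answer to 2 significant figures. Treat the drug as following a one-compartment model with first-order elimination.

Dose = 11.5 × 91 = 1047 mg
Vd = Dose / C₀ = 1047 / 3.14 = 333.4 L

330 L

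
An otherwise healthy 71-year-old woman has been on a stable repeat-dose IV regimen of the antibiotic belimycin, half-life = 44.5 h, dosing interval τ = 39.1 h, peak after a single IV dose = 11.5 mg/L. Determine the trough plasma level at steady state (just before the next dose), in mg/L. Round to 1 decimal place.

k = ln2 / t½ = 0.693147 / 44.5 = 0.01558 h⁻¹
e^(−kτ) = e^(−0.01558 × 39.1) = 0.5438
Accumulation ratio R = 1 / (1 − e^(−kτ)) = 1 / (1 − 0.5438) = 2.192
Steady-state trough = C₀ × R × e^(−kτ) = 11.5 × 2.192 × 0.5438 = 13.71 mg/L

13.7 mg/L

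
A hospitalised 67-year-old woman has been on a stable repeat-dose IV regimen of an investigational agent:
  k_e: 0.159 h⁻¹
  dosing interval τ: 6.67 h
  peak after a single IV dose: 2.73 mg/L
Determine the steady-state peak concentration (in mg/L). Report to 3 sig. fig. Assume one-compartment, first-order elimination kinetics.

e^(−kτ) = e^(−0.1590 × 6.67) = 0.3463
Accumulation ratio R = 1 / (1 − e^(−kτ)) = 1 / (1 − 0.3463) = 1.530
Steady-state peak = C₀ × R = 2.73 × 1.530 = 4.177 mg/L

4.18 mg/L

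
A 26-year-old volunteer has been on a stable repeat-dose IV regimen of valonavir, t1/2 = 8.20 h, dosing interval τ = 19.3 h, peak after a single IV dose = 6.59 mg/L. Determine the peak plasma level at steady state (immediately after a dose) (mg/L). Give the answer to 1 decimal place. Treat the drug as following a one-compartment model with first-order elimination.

8.2 mg/L

k = ln2 / t½ = 0.693147 / 8.20 = 0.08453 h⁻¹
e^(−kτ) = e^(−0.08453 × 19.3) = 0.1956
Accumulation ratio R = 1 / (1 − e^(−kτ)) = 1 / (1 − 0.1956) = 1.243
Steady-state peak = C₀ × R = 6.59 × 1.243 = 8.191 mg/L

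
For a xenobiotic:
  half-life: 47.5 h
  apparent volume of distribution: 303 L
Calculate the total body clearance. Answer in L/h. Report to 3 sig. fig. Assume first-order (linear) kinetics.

4.42 L/h

k = ln2 / t½ = 0.693147 / 47.5 = 0.01459 h⁻¹
CL = k × Vd = 0.01459 × 303 = 4.421 L/h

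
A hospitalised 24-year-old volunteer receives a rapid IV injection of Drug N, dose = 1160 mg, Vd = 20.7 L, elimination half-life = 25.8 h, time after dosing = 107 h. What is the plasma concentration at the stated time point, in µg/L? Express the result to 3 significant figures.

3160 µg/L

C₀ = Dose / Vd = 1160 / 20.7 = 56.04 mg/L
k = ln2 / t½ = 0.693147 / 25.8 = 0.02687 h⁻¹
C = C₀ · e^(−k·t) = 56.04 × e^(−0.02687 × 107)
  = 56.04 × 0.05641 = 3.161 mg/L
Convert: 3.161 mg/L × 1000 = 3161 µg/L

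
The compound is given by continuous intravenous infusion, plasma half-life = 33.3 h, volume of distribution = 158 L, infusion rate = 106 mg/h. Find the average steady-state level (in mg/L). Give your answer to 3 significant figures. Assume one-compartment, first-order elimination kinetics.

32.2 mg/L

k = ln2 / t½ = 0.693147 / 33.3 = 0.02082 h⁻¹
CL = k × Vd = 0.02082 × 158 = 3.290 L/h
At steady state Css = R₀ / CL = 106 / 3.290 = 32.22 mg/L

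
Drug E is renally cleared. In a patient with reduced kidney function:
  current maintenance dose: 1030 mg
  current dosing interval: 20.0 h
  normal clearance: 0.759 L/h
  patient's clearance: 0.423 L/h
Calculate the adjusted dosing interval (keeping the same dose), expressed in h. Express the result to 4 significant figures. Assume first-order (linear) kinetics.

To keep the same average steady-state level, dosing rate must scale with clearance.
CL ratio = 0.423 / 0.759 = 0.5573
New interval (same dose) = 20.0 / 0.5573 = 35.89 h

35.89 h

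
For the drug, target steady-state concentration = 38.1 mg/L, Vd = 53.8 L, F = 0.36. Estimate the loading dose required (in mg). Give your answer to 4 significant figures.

5694 mg

LD = Css × Vd / F = 38.1 × 53.8 / 0.36 = 5694 mg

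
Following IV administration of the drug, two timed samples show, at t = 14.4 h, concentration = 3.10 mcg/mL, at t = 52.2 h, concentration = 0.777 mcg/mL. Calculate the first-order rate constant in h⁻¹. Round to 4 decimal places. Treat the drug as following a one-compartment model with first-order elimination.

k = ln(C₁/C₂) / (t₂ − t₁) = ln(3.10/0.777) / (52.2 − 14.4)
  = 1.384 / 37.80 = 0.03661 h⁻¹

0.0366 h⁻¹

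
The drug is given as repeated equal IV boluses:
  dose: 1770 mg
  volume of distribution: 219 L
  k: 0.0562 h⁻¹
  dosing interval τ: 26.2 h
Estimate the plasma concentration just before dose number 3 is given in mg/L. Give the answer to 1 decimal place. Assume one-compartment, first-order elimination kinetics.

2.3 mg/L

C₀ per dose = Dose / Vd = 1770 / 219 = 8.082 mg/L
Fraction remaining after one interval: r = e^(−kτ) = e^(−0.05620 × 26.2) = 0.2294
Before dose 3, 2 doses have been given (aged 1τ, 2τ).
C_trough = C₀ × (r + r²) = 8.082 × (0.2294 + 0.05262) = 2.279 mg/L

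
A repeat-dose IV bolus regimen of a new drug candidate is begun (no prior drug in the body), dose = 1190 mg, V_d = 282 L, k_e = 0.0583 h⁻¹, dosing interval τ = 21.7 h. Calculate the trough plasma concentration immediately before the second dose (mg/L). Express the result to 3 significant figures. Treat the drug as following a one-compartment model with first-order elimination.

C₀ per dose = Dose / Vd = 1190 / 282 = 4.220 mg/L
Fraction remaining after one interval: r = e^(−kτ) = e^(−0.05830 × 21.7) = 0.2822
Before dose 2, 1 dose has been given (aged 1τ).
C_trough = C₀ × r = 4.220 × 0.2822 = 1.191 mg/L

1.19 mg/L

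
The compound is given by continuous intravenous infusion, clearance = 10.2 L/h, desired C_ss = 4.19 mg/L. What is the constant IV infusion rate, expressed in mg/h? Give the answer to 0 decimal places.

43 mg/h

At steady state, infusion rate R₀ = Css × CL = 4.19 × 10.20 = 42.74 mg/h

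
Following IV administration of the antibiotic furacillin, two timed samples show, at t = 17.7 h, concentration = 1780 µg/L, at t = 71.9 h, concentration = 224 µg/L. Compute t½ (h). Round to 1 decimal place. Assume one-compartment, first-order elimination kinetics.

18.1 h

k = ln(C₁/C₂) / (t₂ − t₁) = ln(1780/224) / (71.9 − 17.7)
  = 2.073 / 54.20 = 0.03825 h⁻¹
t½ = ln2 / k = 0.693147 / 0.03825 = 18.12 h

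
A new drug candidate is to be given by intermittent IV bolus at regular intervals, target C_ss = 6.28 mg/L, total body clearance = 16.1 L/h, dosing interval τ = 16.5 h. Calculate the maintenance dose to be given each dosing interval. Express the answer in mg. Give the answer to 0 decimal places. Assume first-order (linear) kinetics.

At steady state, Dose/τ = Css × CL.
Dose = Css × CL × τ = 6.28 × 16.10 × 16.5 = 1668 mg

1668 mg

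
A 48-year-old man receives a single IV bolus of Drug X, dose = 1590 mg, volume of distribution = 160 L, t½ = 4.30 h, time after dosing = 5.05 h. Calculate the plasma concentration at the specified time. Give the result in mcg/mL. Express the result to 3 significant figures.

4.40 mcg/mL

C₀ = Dose / Vd = 1590 / 160 = 9.938 mg/L
k = ln2 / t½ = 0.693147 / 4.30 = 0.1612 h⁻¹
C = C₀ · e^(−k·t) = 9.938 × e^(−0.1612 × 5.05)
  = 9.938 × 0.4431 = 4.404 mg/L
(4.404 mg/L = 4.404 mcg/mL)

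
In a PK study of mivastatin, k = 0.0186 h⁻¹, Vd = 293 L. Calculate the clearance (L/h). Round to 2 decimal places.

CL = k × Vd = 0.0186 × 293 = 5.450 L/h

5.45 L/h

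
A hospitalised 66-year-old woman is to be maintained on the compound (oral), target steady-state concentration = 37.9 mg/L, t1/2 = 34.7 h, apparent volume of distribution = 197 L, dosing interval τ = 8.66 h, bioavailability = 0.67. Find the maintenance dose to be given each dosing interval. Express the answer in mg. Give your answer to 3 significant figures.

k = ln2 / t½ = 0.693147 / 34.7 = 0.01998 h⁻¹
CL = k × Vd = 0.01998 × 197 = 3.936 L/h
At steady state, F × (Dose/τ) = Css × CL.
Dose = Css × CL × τ / F = 37.9 × 3.936 × 8.66 / 0.67 = 1928 mg

1930 mg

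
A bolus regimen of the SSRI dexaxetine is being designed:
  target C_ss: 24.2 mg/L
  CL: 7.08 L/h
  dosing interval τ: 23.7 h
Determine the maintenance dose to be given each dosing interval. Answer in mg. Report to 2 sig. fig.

4100 mg

At steady state, Dose/τ = Css × CL.
Dose = Css × CL × τ = 24.2 × 7.080 × 23.7 = 4061 mg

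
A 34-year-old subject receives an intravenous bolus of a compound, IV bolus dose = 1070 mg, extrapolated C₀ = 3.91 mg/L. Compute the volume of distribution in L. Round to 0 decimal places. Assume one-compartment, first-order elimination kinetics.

Vd = Dose / C₀ = 1070 / 3.91 = 273.7 L

274 L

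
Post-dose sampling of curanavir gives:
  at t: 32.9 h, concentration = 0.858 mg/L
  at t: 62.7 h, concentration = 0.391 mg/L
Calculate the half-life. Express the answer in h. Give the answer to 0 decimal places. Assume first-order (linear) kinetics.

k = ln(C₁/C₂) / (t₂ − t₁) = ln(0.858/0.391) / (62.7 − 32.9)
  = 0.7859 / 29.80 = 0.02637 h⁻¹
t½ = ln2 / k = 0.693147 / 0.02637 = 26.29 h

26 h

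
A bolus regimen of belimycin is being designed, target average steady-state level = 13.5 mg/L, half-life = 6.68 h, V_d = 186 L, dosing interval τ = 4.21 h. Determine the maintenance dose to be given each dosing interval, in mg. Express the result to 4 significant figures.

1097 mg

k = ln2 / t½ = 0.693147 / 6.68 = 0.1038 h⁻¹
CL = k × Vd = 0.1038 × 186 = 19.31 L/h
At steady state, Dose/τ = Css × CL.
Dose = Css × CL × τ = 13.5 × 19.31 × 4.21 = 1097 mg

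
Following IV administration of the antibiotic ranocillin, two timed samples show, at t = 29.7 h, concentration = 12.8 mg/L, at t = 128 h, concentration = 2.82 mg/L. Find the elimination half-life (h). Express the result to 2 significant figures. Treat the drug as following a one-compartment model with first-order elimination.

45 h

k = ln(C₁/C₂) / (t₂ − t₁) = ln(12.8/2.82) / (128 − 29.7)
  = 1.513 / 98.30 = 0.01539 h⁻¹
t½ = ln2 / k = 0.693147 / 0.01539 = 45.04 h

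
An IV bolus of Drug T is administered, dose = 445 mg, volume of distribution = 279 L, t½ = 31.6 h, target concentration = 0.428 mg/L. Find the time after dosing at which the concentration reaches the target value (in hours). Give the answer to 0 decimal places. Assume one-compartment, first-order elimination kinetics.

60 h

C₀ = Dose / Vd = 445.0 / 279 = 1.595 mg/L
k = ln2 / t½ = 0.693147 / 31.6 = 0.02194 h⁻¹
t = ln(C₀ / C) / k = ln(1.595 / 0.428) / 0.02194
  = ln(3.727) / 0.02194 = 1.316 / 0.02194 = 59.98 h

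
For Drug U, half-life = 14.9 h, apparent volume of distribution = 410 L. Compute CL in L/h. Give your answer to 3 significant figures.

k = ln2 / t½ = 0.693147 / 14.9 = 0.04652 h⁻¹
CL = k × Vd = 0.04652 × 410 = 19.07 L/h

19.1 L/h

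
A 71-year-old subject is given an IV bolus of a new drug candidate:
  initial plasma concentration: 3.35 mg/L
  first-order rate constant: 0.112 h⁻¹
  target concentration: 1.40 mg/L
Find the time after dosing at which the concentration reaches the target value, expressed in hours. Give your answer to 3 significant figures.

t = ln(C₀ / C) / k = ln(3.350 / 1.40) / 0.1120
  = ln(2.393) / 0.1120 = 0.8725 / 0.1120 = 7.790 h

7.79 h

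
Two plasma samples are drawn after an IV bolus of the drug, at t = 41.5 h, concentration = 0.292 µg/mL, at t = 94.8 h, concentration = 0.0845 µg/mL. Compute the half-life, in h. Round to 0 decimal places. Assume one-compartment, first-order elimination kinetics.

k = ln(C₁/C₂) / (t₂ − t₁) = ln(0.292/0.0845) / (94.8 − 41.5)
  = 1.240 / 53.30 = 0.02326 h⁻¹
t½ = ln2 / k = 0.693147 / 0.02326 = 29.80 h

30 h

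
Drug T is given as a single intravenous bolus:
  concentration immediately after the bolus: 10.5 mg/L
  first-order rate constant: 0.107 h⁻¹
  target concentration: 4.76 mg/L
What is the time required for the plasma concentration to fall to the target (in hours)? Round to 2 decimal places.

t = ln(C₀ / C) / k = ln(10.50 / 4.76) / 0.1070
  = ln(2.206) / 0.1070 = 0.7912 / 0.1070 = 7.394 h

7.39 h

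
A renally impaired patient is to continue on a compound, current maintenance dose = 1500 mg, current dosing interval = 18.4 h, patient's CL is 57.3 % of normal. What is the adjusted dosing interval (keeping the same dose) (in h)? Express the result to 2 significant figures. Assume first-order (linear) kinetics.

32 h

To keep the same average steady-state level, dosing rate must scale with clearance.
CL ratio = 57.3 / 100 = 0.5730
New interval (same dose) = 18.4 / 0.5730 = 32.11 h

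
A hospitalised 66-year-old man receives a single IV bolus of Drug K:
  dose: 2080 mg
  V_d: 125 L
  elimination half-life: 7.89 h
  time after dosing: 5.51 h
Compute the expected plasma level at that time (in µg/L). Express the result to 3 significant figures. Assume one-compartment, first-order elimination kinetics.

10300 µg/L

C₀ = Dose / Vd = 2080 / 125 = 16.64 mg/L
k = ln2 / t½ = 0.693147 / 7.89 = 0.08785 h⁻¹
C = C₀ · e^(−k·t) = 16.64 × e^(−0.08785 × 5.51)
  = 16.64 × 0.6163 = 10.26 mg/L
Convert: 10.26 mg/L × 1000 = 10260 µg/L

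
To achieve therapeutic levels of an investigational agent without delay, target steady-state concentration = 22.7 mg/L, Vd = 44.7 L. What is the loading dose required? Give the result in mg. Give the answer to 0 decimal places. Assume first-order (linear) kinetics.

LD = Css × Vd = 22.7 × 44.7 = 1015 mg

1015 mg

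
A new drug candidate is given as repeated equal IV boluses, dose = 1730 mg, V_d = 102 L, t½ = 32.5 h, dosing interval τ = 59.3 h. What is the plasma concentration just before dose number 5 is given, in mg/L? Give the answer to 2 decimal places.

6.63 mg/L

C₀ per dose = Dose / Vd = 1730 / 102 = 16.96 mg/L
k = ln2 / t½ = 0.693147 / 32.5 = 0.02133 h⁻¹
Fraction remaining after one interval: r = e^(−kτ) = e^(−0.02133 × 59.3) = 0.2823
Before dose 5, 4 doses have been given (aged 1τ, 2τ, 3τ, 4τ).
C_trough = C₀ × (r + r² + … + r^4) = C₀ × r(1−r^4)/(1−r)
        = 16.96 × 0.2823 × (1 − 0.006351) / (1 − 0.2823) = 6.629 mg/L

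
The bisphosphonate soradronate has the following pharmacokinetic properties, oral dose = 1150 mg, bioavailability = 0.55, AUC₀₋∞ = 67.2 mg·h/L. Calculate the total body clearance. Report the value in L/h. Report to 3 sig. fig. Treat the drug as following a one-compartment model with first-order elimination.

9.41 L/h

CL = F·Dose / AUC = 0.55 × 1150 / 67.2 = 9.412 L/h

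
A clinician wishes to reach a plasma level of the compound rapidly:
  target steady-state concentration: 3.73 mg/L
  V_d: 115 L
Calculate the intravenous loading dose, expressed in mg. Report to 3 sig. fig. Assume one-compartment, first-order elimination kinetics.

429 mg

LD = Css × Vd = 3.73 × 115 = 429.0 mg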